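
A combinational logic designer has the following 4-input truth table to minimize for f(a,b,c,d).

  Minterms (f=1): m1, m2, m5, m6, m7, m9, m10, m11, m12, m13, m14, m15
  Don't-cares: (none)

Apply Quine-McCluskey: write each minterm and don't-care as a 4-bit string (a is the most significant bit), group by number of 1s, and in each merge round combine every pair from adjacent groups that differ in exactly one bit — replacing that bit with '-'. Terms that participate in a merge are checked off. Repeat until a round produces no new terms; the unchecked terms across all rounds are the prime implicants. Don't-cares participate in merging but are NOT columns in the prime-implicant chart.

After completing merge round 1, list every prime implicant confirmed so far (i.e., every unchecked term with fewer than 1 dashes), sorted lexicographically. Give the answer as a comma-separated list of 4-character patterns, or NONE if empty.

size-2^0 implicants → 0001(✓)  0010(✓)  0101(✓)  0110(✓)  0111(✓)  1001(✓)  1010(✓)  1011(✓)  1100(✓)  1101(✓)  1110(✓)  1111(✓)
size-2^1 implicants → -001(✓)  -010(✓)  -101(✓)  -110(✓)  -111(✓)  0-01(✓)  0-10(✓)  01-1(✓)  011-(✓)  1-01(✓)  1-10(✓)  1-11(✓)  10-1(✓)  101-(✓)  11-0(✓)  11-1(✓)  110-(✓)  111-(✓)
size-2^2 implicants → --01  --10  -1-1  -11-  1--1  1-1-  11--
Unchecked terms (primes): --01, --10, -1-1, -11-, 1--1, 1-1-, 11--

NONE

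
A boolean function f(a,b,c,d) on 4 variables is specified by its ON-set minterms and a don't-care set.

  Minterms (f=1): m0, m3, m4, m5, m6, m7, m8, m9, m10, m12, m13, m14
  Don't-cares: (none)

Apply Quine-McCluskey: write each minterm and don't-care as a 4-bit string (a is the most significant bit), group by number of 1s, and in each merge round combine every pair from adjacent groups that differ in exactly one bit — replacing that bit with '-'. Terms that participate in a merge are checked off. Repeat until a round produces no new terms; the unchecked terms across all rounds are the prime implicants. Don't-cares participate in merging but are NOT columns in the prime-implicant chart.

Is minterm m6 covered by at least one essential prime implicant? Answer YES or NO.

NO

size-2^0 implicants → 0000(✓)  0011(✓)  0100(✓)  0101(✓)  0110(✓)  0111(✓)  1000(✓)  1001(✓)  1010(✓)  1100(✓)  1101(✓)  1110(✓)
size-2^1 implicants → -000(✓)  -100(✓)  -101(✓)  -110(✓)  0-00(✓)  0-11  01-0(✓)  01-1(✓)  010-(✓)  011-(✓)  1-00(✓)  1-01(✓)  1-10(✓)  10-0(✓)  100-(✓)  11-0(✓)  110-(✓)
size-2^2 implicants → --00  -1-0  -10-  01--  1--0  1-0-
Unchecked terms (primes): --00, -1-0, -10-, 0-11, 01--, 1--0, 1-0-
Minterm coverage:
  m0 ⊆ --00 [E]
  m3 ⊆ 0-11 [E]
  m4 ⊆ --00,-1-0,-10-,01--
  m5 ⊆ -10-,01--
  m6 ⊆ -1-0,01--
  m7 ⊆ 0-11,01--
  m8 ⊆ --00,1--0,1-0-
  m9 ⊆ 1-0- [E]
  m10 ⊆ 1--0 [E]
  m12 ⊆ --00,-1-0,-10-,1--0,1-0-
  m13 ⊆ -10-,1-0-
  m14 ⊆ -1-0,1--0
E = {--00, 0-11, 1--0, 1-0-}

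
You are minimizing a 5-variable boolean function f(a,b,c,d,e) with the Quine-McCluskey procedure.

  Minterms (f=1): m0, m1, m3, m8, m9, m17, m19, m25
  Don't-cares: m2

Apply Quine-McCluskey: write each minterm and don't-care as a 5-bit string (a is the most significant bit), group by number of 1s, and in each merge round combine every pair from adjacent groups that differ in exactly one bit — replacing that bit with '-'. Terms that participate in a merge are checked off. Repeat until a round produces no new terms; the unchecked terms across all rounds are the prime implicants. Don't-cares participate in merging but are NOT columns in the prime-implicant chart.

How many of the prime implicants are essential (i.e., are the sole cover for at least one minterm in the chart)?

Round 0: 00000✓ 00001✓ 00010✓ 00011✓ 01000✓ 01001✓ 10001✓ 10011✓ 11001✓
Round 1: -0001✓ -0011✓ -1001✓ 0-000✓ 0-001✓ 000-0✓ 000-1✓ 0000-✓ 0001-✓ 0100-✓ 1-001✓ 100-1✓
Round 2: --001 -00-1 0-00- 000--
PIs = {--001, -00-1, 0-00-, 000--}
Coverage chart:
  m0: 0-00-,000--
  m1: --001,-00-1,0-00-,000--
  m3: -00-1,000--
  m8: 0-00- ←essential
  m9: --001,0-00-
  m17: --001,-00-1
  m19: -00-1 ←essential
  m25: --001 ←essential
Essential: --001, -00-1, 0-00-

3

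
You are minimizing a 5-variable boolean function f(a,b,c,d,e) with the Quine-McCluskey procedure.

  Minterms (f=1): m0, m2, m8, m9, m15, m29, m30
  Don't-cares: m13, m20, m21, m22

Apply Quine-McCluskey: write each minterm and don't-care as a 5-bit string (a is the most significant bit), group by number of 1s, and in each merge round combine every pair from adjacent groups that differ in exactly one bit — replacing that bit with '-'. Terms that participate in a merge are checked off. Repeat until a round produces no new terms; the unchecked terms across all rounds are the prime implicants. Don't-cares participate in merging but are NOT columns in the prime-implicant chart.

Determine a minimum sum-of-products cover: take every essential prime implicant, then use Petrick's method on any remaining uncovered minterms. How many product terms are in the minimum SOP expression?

5

Round 0: 00000✓ 00010✓ 01000✓ 01001✓ 01101✓ 01111✓ 10100✓ 10101✓ 10110✓ 11101✓ 11110✓
Round 1: -1101 0-000 000-0 01-01 0100- 011-1 1-101 1-110 101-0 1010-
PIs = {-1101, 0-000, 000-0, 01-01, 0100-, 011-1, 1-101, 1-110, 101-0, 1010-}
Coverage chart:
  m0: 0-000,000-0
  m2: 000-0 ←essential
  m8: 0-000,0100-
  m9: 01-01,0100-
  m15: 011-1 ←essential
  m29: -1101,1-101
  m30: 1-110 ←essential
Essential: 000-0, 011-1, 1-110
Petrick residual → -1101, 0100-
Min cover (5 terms): bcd'e + a'b'c'e' + a'bc'd' + a'bce + acde'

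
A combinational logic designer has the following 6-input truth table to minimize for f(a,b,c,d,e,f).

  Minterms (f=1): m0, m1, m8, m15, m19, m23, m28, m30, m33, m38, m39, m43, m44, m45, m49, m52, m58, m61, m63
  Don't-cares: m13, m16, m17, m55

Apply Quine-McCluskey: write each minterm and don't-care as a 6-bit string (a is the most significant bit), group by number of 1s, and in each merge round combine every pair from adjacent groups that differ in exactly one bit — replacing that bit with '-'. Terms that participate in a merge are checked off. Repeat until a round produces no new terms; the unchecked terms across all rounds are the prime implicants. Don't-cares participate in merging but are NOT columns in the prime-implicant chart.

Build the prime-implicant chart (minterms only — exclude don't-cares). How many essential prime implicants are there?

size-2^0 implicants → 000000(✓)  000001(✓)  001000(✓)  001101(✓)  001111(✓)  010000(✓)  010001(✓)  010011(✓)  010111(✓)  011100(✓)  011110(✓)  100001(✓)  100110(✓)  100111(✓)  101011  101100(✓)  101101(✓)  110001(✓)  110100  110111(✓)  111010  111101(✓)  111111(✓)
size-2^1 implicants → -00001(✓)  -01101  -10001(✓)  -10111  0-0000(✓)  0-0001(✓)  00-000  00000-(✓)  0011-1  010-11  0100-1  01000-(✓)  0111-0  1-0001(✓)  1-0111  1-1101  10011-  10110-  11-111  1111-1
size-2^2 implicants → --0001  0-000-
Unchecked terms (primes): --0001, -01101, -10111, 0-000-, 00-000, 0011-1, 010-11, 0100-1, 0111-0, 1-0111, 1-1101, 10011-, 101011, 10110-, 11-111, 110100, 111010, 1111-1
Minterm coverage:
  m0 ⊆ 0-000-,00-000
  m1 ⊆ --0001,0-000-
  m8 ⊆ 00-000 [E]
  m15 ⊆ 0011-1 [E]
  m19 ⊆ 010-11,0100-1
  m23 ⊆ -10111,010-11
  m28 ⊆ 0111-0 [E]
  m30 ⊆ 0111-0 [E]
  m33 ⊆ --0001 [E]
  m38 ⊆ 10011- [E]
  m39 ⊆ 1-0111,10011-
  m43 ⊆ 101011 [E]
  m44 ⊆ 10110- [E]
  m45 ⊆ -01101,1-1101,10110-
  m49 ⊆ --0001 [E]
  m52 ⊆ 110100 [E]
  m58 ⊆ 111010 [E]
  m61 ⊆ 1-1101,1111-1
  m63 ⊆ 11-111,1111-1
E = {--0001, 00-000, 0011-1, 0111-0, 10011-, 101011, 10110-, 110100, 111010}

9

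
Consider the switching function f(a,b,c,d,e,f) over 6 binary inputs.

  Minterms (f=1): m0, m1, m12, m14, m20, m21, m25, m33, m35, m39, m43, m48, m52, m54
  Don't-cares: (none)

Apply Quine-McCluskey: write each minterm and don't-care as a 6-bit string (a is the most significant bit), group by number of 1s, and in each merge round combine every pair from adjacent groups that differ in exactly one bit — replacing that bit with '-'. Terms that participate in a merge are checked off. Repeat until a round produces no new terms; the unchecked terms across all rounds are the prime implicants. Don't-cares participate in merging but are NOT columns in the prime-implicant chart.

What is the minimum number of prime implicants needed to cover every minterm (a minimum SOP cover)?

Round 0: 000000✓ 000001✓ 001100✓ 001110✓ 010100✓ 010101✓ 011001 100001✓ 100011✓ 100111✓ 101011✓ 110000✓ 110100✓ 110110✓
Round 1: -00001 -10100 00000- 0011-0 01010- 10-011 100-11 1000-1 110-00 1101-0
PIs = {-00001, -10100, 00000-, 0011-0, 01010-, 011001, 10-011, 100-11, 1000-1, 110-00, 1101-0}
Coverage chart:
  m0: 00000- ←essential
  m1: -00001,00000-
  m12: 0011-0 ←essential
  m14: 0011-0 ←essential
  m20: -10100,01010-
  m21: 01010- ←essential
  m25: 011001 ←essential
  m33: -00001,1000-1
  m35: 10-011,100-11,1000-1
  m39: 100-11 ←essential
  m43: 10-011 ←essential
  m48: 110-00 ←essential
  m52: -10100,110-00,1101-0
  m54: 1101-0 ←essential
Essential: 00000-, 0011-0, 01010-, 011001, 10-011, 100-11, 110-00, 1101-0
Petrick residual → -00001
Min cover (9 terms): b'c'd'e'f + a'b'c'd'e' + a'b'cdf' + a'bc'de' + a'bcd'e'f + ab'd'ef + ab'c'ef + abc'e'f' + abc'df'

9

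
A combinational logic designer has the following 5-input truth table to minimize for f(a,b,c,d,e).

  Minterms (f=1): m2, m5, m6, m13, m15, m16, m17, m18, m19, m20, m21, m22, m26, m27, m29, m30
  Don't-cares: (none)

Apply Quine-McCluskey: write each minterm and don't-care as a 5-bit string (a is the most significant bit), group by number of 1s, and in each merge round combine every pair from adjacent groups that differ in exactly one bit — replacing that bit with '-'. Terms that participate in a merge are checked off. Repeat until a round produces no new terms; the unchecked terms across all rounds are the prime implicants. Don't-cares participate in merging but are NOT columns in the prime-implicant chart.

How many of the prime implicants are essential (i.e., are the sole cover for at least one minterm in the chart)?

5

Round 0: 00010✓ 00101✓ 00110✓ 01101✓ 01111✓ 10000✓ 10001✓ 10010✓ 10011✓ 10100✓ 10101✓ 10110✓ 11010✓ 11011✓ 11101✓ 11110✓
Round 1: -0010✓ -0101✓ -0110✓ -1101✓ 0-101✓ 00-10✓ 011-1 1-010✓ 1-011✓ 1-101✓ 1-110✓ 10-00✓ 10-01✓ 10-10✓ 100-0✓ 100-1✓ 1000-✓ 1001-✓ 101-0✓ 1010-✓ 11-10✓ 1101-✓
Round 2: --101 -0-10 1--10 1-01- 10--0 10-0- 100--
PIs = {--101, -0-10, 011-1, 1--10, 1-01-, 10--0, 10-0-, 100--}
Coverage chart:
  m2: -0-10 ←essential
  m5: --101 ←essential
  m6: -0-10 ←essential
  m13: --101,011-1
  m15: 011-1 ←essential
  m16: 10--0,10-0-,100--
  m17: 10-0-,100--
  m18: -0-10,1--10,1-01-,10--0,100--
  m19: 1-01-,100--
  m20: 10--0,10-0-
  m21: --101,10-0-
  m22: -0-10,1--10,10--0
  m26: 1--10,1-01-
  m27: 1-01- ←essential
  m29: --101 ←essential
  m30: 1--10 ←essential
Essential: --101, -0-10, 011-1, 1--10, 1-01-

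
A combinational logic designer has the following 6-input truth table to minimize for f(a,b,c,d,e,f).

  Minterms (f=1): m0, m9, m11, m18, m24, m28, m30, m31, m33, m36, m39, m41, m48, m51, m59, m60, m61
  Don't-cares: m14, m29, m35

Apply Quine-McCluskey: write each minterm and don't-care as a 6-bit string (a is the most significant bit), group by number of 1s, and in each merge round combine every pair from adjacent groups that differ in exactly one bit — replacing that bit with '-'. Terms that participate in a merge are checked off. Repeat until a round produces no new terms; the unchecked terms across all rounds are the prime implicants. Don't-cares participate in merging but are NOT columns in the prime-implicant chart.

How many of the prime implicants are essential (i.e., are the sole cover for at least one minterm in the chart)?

size-2^0 implicants → 000000  001001(✓)  001011(✓)  001110(✓)  010010  011000(✓)  011100(✓)  011101(✓)  011110(✓)  011111(✓)  100001(✓)  100011(✓)  100100  100111(✓)  101001(✓)  110000  110011(✓)  111011(✓)  111100(✓)  111101(✓)
size-2^1 implicants → -01001  -11100(✓)  -11101(✓)  0-1110  0010-1  011-00  0111-0(✓)  0111-1(✓)  01110-(✓)  01111-(✓)  1-0011  10-001  100-11  1000-1  11-011  11110-(✓)
size-2^2 implicants → -1110-  0111--
Unchecked terms (primes): -01001, -1110-, 0-1110, 000000, 0010-1, 010010, 011-00, 0111--, 1-0011, 10-001, 100-11, 1000-1, 100100, 11-011, 110000
Minterm coverage:
  m0 ⊆ 000000 [E]
  m9 ⊆ -01001,0010-1
  m11 ⊆ 0010-1 [E]
  m18 ⊆ 010010 [E]
  m24 ⊆ 011-00 [E]
  m28 ⊆ -1110-,011-00,0111--
  m30 ⊆ 0-1110,0111--
  m31 ⊆ 0111-- [E]
  m33 ⊆ 10-001,1000-1
  m36 ⊆ 100100 [E]
  m39 ⊆ 100-11 [E]
  m41 ⊆ -01001,10-001
  m48 ⊆ 110000 [E]
  m51 ⊆ 1-0011,11-011
  m59 ⊆ 11-011 [E]
  m60 ⊆ -1110- [E]
  m61 ⊆ -1110- [E]
E = {-1110-, 000000, 0010-1, 010010, 011-00, 0111--, 100-11, 100100, 11-011, 110000}

10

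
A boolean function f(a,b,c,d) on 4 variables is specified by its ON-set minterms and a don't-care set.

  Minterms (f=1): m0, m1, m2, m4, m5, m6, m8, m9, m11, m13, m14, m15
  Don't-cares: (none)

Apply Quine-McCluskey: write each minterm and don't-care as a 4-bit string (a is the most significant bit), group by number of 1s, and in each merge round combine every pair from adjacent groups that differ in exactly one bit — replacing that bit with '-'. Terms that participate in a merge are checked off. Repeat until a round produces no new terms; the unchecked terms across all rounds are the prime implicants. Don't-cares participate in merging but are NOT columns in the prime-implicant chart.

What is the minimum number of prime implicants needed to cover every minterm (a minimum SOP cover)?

5

size-2^0 implicants → 0000(✓)  0001(✓)  0010(✓)  0100(✓)  0101(✓)  0110(✓)  1000(✓)  1001(✓)  1011(✓)  1101(✓)  1110(✓)  1111(✓)
size-2^1 implicants → -000(✓)  -001(✓)  -101(✓)  -110  0-00(✓)  0-01(✓)  0-10(✓)  00-0(✓)  000-(✓)  01-0(✓)  010-(✓)  1-01(✓)  1-11(✓)  10-1(✓)  100-(✓)  11-1(✓)  111-
size-2^2 implicants → --01  -00-  0--0  0-0-  1--1
Unchecked terms (primes): --01, -00-, -110, 0--0, 0-0-, 1--1, 111-
Minterm coverage:
  m0 ⊆ -00-,0--0,0-0-
  m1 ⊆ --01,-00-,0-0-
  m2 ⊆ 0--0 [E]
  m4 ⊆ 0--0,0-0-
  m5 ⊆ --01,0-0-
  m6 ⊆ -110,0--0
  m8 ⊆ -00- [E]
  m9 ⊆ --01,-00-,1--1
  m11 ⊆ 1--1 [E]
  m13 ⊆ --01,1--1
  m14 ⊆ -110,111-
  m15 ⊆ 1--1,111-
E = {-00-, 0--0, 1--1}
Petrick residual → --01, -110
Cover = c'd + b'c' + bcd' + a'd' + ad  |cover|=5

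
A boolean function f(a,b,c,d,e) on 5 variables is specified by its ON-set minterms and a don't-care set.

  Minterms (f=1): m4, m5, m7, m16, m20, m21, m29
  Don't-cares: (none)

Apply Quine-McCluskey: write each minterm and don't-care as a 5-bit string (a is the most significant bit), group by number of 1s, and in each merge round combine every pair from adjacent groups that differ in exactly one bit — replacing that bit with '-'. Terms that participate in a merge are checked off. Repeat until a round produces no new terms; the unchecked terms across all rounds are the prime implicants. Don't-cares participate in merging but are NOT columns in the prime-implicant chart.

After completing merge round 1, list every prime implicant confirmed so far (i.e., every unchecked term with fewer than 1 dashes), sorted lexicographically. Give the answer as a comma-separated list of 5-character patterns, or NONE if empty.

NONE

Round 0: 00100✓ 00101✓ 00111✓ 10000✓ 10100✓ 10101✓ 11101✓
Round 1: -0100✓ -0101✓ 001-1 0010-✓ 1-101 10-00 1010-✓
Round 2: -010-
PIs = {-010-, 001-1, 1-101, 10-00}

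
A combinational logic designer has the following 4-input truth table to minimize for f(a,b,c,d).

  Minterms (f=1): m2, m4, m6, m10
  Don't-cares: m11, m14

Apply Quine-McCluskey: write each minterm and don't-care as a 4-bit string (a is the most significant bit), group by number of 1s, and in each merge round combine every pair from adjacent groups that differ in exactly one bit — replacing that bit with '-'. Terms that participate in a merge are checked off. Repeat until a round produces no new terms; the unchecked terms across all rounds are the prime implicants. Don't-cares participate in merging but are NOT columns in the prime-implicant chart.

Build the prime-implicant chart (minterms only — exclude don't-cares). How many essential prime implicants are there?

2

Round 0: 0010✓ 0100✓ 0110✓ 1010✓ 1011✓ 1110✓
Round 1: -010✓ -110✓ 0-10✓ 01-0 1-10✓ 101-
Round 2: --10
PIs = {--10, 01-0, 101-}
Coverage chart:
  m2: --10 ←essential
  m4: 01-0 ←essential
  m6: --10,01-0
  m10: --10,101-
Essential: --10, 01-0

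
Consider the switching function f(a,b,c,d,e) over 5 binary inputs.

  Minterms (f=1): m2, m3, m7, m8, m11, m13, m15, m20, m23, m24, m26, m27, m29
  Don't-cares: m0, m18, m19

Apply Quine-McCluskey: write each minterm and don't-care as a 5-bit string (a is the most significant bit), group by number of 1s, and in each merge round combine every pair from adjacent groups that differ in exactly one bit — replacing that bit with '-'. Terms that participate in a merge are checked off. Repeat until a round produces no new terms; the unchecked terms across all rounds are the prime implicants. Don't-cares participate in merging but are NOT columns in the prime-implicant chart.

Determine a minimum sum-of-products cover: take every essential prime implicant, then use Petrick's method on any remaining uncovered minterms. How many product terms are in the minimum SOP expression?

7

size-2^0 implicants → 00000(✓)  00010(✓)  00011(✓)  00111(✓)  01000(✓)  01011(✓)  01101(✓)  01111(✓)  10010(✓)  10011(✓)  10100  10111(✓)  11000(✓)  11010(✓)  11011(✓)  11101(✓)
size-2^1 implicants → -0010(✓)  -0011(✓)  -0111(✓)  -1000  -1011(✓)  -1101  0-000  0-011(✓)  0-111(✓)  00-11(✓)  000-0  0001-(✓)  01-11(✓)  011-1  1-010(✓)  1-011(✓)  10-11(✓)  1001-(✓)  110-0  1101-(✓)
size-2^2 implicants → --011  -0-11  -001-  0--11  1-01-
Unchecked terms (primes): --011, -0-11, -001-, -1000, -1101, 0--11, 0-000, 000-0, 011-1, 1-01-, 10100, 110-0
Minterm coverage:
  m2 ⊆ -001-,000-0
  m3 ⊆ --011,-0-11,-001-,0--11
  m7 ⊆ -0-11,0--11
  m8 ⊆ -1000,0-000
  m11 ⊆ --011,0--11
  m13 ⊆ -1101,011-1
  m15 ⊆ 0--11,011-1
  m20 ⊆ 10100 [E]
  m23 ⊆ -0-11 [E]
  m24 ⊆ -1000,110-0
  m26 ⊆ 1-01-,110-0
  m27 ⊆ --011,1-01-
  m29 ⊆ -1101 [E]
E = {-0-11, -1101, 10100}
Petrick residual → -001-, -1000, 0--11, 1-01-
Cover = b'de + b'c'd + bc'd'e' + bcd'e + a'de + ac'd + ab'cd'e'  |cover|=7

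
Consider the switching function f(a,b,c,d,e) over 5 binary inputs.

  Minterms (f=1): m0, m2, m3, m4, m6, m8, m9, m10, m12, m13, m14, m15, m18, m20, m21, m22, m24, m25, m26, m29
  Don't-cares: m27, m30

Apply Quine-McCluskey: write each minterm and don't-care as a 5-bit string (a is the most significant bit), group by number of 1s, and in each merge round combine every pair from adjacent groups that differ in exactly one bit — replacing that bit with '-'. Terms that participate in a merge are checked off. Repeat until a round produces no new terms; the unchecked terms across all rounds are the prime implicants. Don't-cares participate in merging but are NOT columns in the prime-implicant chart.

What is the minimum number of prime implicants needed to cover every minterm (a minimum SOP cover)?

7

size-2^0 implicants → 00000(✓)  00010(✓)  00011(✓)  00100(✓)  00110(✓)  01000(✓)  01001(✓)  01010(✓)  01100(✓)  01101(✓)  01110(✓)  01111(✓)  10010(✓)  10100(✓)  10101(✓)  10110(✓)  11000(✓)  11001(✓)  11010(✓)  11011(✓)  11101(✓)  11110(✓)
size-2^1 implicants → -0010(✓)  -0100(✓)  -0110(✓)  -1000(✓)  -1001(✓)  -1010(✓)  -1101(✓)  -1110(✓)  0-000(✓)  0-010(✓)  0-100(✓)  0-110(✓)  00-00(✓)  00-10(✓)  000-0(✓)  0001-  001-0(✓)  01-00(✓)  01-01(✓)  01-10(✓)  010-0(✓)  0100-(✓)  011-0(✓)  011-1(✓)  0110-(✓)  0111-(✓)  1-010(✓)  1-101  1-110(✓)  10-10(✓)  101-0(✓)  1010-  11-01(✓)  11-10(✓)  110-0(✓)  110-1(✓)  1100-(✓)  1101-(✓)
size-2^2 implicants → --010(✓)  --110(✓)  -0-10(✓)  -01-0  -1-01  -1-10(✓)  -10-0  -100-  0--00(✓)  0--10(✓)  0-0-0(✓)  0-1-0(✓)  00--0(✓)  01--0(✓)  01-0-  011--  1--10(✓)  110--
size-2^3 implicants → ---10  0---0
Unchecked terms (primes): ---10, -01-0, -1-01, -10-0, -100-, 0---0, 0001-, 01-0-, 011--, 1-101, 1010-, 110--
Minterm coverage:
  m0 ⊆ 0---0 [E]
  m2 ⊆ ---10,0---0,0001-
  m3 ⊆ 0001- [E]
  m4 ⊆ -01-0,0---0
  m6 ⊆ ---10,-01-0,0---0
  m8 ⊆ -10-0,-100-,0---0,01-0-
  m9 ⊆ -1-01,-100-,01-0-
  m10 ⊆ ---10,-10-0,0---0
  m12 ⊆ 0---0,01-0-,011--
  m13 ⊆ -1-01,01-0-,011--
  m14 ⊆ ---10,0---0,011--
  m15 ⊆ 011-- [E]
  m18 ⊆ ---10 [E]
  m20 ⊆ -01-0,1010-
  m21 ⊆ 1-101,1010-
  m22 ⊆ ---10,-01-0
  m24 ⊆ -10-0,-100-,110--
  m25 ⊆ -1-01,-100-,110--
  m26 ⊆ ---10,-10-0,110--
  m29 ⊆ -1-01,1-101
E = {---10, 0---0, 0001-, 011--}
Petrick residual → -01-0, -100-, 1-101
Cover = de' + b'ce' + bc'd' + a'e' + a'b'c'd + a'bc + acd'e  |cover|=7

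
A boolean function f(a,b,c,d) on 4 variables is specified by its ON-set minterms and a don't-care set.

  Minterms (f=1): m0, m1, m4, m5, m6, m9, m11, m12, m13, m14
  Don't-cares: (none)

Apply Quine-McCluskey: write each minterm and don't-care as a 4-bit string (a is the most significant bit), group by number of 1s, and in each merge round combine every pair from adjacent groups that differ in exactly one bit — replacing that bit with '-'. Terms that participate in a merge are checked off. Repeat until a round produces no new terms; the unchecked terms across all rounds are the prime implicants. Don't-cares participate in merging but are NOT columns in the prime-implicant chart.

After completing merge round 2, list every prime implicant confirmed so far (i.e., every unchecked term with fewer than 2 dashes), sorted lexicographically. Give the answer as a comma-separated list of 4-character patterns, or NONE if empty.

10-1

size-2^0 implicants → 0000(✓)  0001(✓)  0100(✓)  0101(✓)  0110(✓)  1001(✓)  1011(✓)  1100(✓)  1101(✓)  1110(✓)
size-2^1 implicants → -001(✓)  -100(✓)  -101(✓)  -110(✓)  0-00(✓)  0-01(✓)  000-(✓)  01-0(✓)  010-(✓)  1-01(✓)  10-1  11-0(✓)  110-(✓)
size-2^2 implicants → --01  -1-0  -10-  0-0-
Unchecked terms (primes): --01, -1-0, -10-, 0-0-, 10-1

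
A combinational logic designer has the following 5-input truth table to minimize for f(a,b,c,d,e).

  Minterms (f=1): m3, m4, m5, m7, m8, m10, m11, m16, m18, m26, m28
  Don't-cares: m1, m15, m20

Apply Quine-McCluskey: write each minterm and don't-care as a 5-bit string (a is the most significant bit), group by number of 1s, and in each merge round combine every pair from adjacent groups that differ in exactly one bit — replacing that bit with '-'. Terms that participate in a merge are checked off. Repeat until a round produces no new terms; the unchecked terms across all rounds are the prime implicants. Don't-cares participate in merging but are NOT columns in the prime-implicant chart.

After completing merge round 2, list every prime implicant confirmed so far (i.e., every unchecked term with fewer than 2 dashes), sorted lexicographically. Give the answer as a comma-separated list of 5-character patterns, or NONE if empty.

size-2^0 implicants → 00001(✓)  00011(✓)  00100(✓)  00101(✓)  00111(✓)  01000(✓)  01010(✓)  01011(✓)  01111(✓)  10000(✓)  10010(✓)  10100(✓)  11010(✓)  11100(✓)
size-2^1 implicants → -0100  -1010  0-011(✓)  0-111(✓)  00-01(✓)  00-11(✓)  000-1(✓)  001-1(✓)  0010-  01-11(✓)  010-0  0101-  1-010  1-100  10-00  100-0
size-2^2 implicants → 0--11  00--1
Unchecked terms (primes): -0100, -1010, 0--11, 00--1, 0010-, 010-0, 0101-, 1-010, 1-100, 10-00, 100-0

-0100, -1010, 0010-, 010-0, 0101-, 1-010, 1-100, 10-00, 100-0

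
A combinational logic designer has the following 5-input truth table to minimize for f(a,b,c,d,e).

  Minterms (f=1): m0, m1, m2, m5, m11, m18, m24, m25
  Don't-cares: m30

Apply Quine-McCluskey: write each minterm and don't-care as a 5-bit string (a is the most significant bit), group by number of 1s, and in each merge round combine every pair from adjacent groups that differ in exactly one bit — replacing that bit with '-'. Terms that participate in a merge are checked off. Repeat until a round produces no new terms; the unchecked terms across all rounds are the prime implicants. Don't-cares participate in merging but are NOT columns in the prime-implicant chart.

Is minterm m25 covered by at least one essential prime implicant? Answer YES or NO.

[col 0] 00000*, 00001*, 00010*, 00101*, 01011, 10010*, 11000*, 11001*, 11110
[col 1] -0010, 00-01, 000-0, 0000-, 1100-
Prime implicants: -0010, 00-01, 000-0, 0000-, 01011, 1100-, 11110
PI chart (minterm → PIs covering it):
  0 | 000-0,0000-
  1 | 00-01,0000-
  2 | -0010,000-0
  5 | 00-01  (sole → essential)
  11 | 01011  (sole → essential)
  18 | -0010  (sole → essential)
  24 | 1100-  (sole → essential)
  25 | 1100-  (sole → essential)
Essential prime implicants: -0010, 00-01, 01011, 1100-

YES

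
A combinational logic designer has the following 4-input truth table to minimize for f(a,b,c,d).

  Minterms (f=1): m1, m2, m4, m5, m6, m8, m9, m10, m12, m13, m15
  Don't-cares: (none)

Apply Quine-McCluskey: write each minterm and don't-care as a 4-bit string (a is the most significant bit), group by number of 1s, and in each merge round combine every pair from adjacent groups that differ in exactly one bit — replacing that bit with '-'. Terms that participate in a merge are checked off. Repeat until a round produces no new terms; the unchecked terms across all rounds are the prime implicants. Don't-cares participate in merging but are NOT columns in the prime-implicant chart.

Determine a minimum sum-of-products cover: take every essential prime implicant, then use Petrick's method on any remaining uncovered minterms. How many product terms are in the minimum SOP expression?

size-2^0 implicants → 0001(✓)  0010(✓)  0100(✓)  0101(✓)  0110(✓)  1000(✓)  1001(✓)  1010(✓)  1100(✓)  1101(✓)  1111(✓)
size-2^1 implicants → -001(✓)  -010  -100(✓)  -101(✓)  0-01(✓)  0-10  01-0  010-(✓)  1-00(✓)  1-01(✓)  10-0  100-(✓)  11-1  110-(✓)
size-2^2 implicants → --01  -10-  1-0-
Unchecked terms (primes): --01, -010, -10-, 0-10, 01-0, 1-0-, 10-0, 11-1
Minterm coverage:
  m1 ⊆ --01 [E]
  m2 ⊆ -010,0-10
  m4 ⊆ -10-,01-0
  m5 ⊆ --01,-10-
  m6 ⊆ 0-10,01-0
  m8 ⊆ 1-0-,10-0
  m9 ⊆ --01,1-0-
  m10 ⊆ -010,10-0
  m12 ⊆ -10-,1-0-
  m13 ⊆ --01,-10-,1-0-,11-1
  m15 ⊆ 11-1 [E]
E = {--01, 11-1}
Petrick residual → -010, 01-0, 1-0-
Cover = c'd + b'cd' + a'bd' + ac' + abd  |cover|=5

5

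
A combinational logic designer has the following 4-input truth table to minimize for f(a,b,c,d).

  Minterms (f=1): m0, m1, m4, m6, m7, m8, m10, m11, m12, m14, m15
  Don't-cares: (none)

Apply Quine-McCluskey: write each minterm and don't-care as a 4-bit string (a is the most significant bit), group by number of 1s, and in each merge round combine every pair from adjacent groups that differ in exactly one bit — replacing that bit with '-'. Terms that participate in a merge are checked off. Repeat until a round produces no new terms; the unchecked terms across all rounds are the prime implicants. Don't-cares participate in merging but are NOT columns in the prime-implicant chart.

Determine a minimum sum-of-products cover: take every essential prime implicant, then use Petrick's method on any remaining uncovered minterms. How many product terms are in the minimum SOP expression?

[col 0] 0000*, 0001*, 0100*, 0110*, 0111*, 1000*, 1010*, 1011*, 1100*, 1110*, 1111*
[col 1] -000*, -100*, -110*, -111*, 0-00*, 000-, 01-0*, 011-*, 1-00*, 1-10*, 1-11*, 10-0*, 101-*, 11-0*, 111-*
[col 2] --00, -1-0, -11-, 1--0, 1-1-
Prime implicants: --00, -1-0, -11-, 000-, 1--0, 1-1-
PI chart (minterm → PIs covering it):
  0 | --00,000-
  1 | 000-  (sole → essential)
  4 | --00,-1-0
  6 | -1-0,-11-
  7 | -11-  (sole → essential)
  8 | --00,1--0
  10 | 1--0,1-1-
  11 | 1-1-  (sole → essential)
  12 | --00,-1-0,1--0
  14 | -1-0,-11-,1--0,1-1-
  15 | -11-,1-1-
Essential prime implicants: -11-, 000-, 1-1-
Petrick residual → --00
Minimum SOP uses 4 PIs: c'd' + bc + a'b'c' + ac

4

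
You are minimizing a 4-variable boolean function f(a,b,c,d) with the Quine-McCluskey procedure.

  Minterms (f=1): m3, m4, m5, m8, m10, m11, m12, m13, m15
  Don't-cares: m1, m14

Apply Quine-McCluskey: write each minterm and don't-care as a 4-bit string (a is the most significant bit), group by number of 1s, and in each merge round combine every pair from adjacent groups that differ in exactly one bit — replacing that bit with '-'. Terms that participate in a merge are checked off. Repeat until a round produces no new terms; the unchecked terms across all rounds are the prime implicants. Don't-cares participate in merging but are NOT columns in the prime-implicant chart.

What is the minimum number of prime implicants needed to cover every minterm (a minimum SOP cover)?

4

[col 0] 0001*, 0011*, 0100*, 0101*, 1000*, 1010*, 1011*, 1100*, 1101*, 1110*, 1111*
[col 1] -011, -100*, -101*, 0-01, 00-1, 010-*, 1-00*, 1-10*, 1-11*, 10-0*, 101-*, 11-0*, 11-1*, 110-*, 111-*
[col 2] -10-, 1--0, 1-1-, 11--
Prime implicants: -011, -10-, 0-01, 00-1, 1--0, 1-1-, 11--
PI chart (minterm → PIs covering it):
  3 | -011,00-1
  4 | -10-  (sole → essential)
  5 | -10-,0-01
  8 | 1--0  (sole → essential)
  10 | 1--0,1-1-
  11 | -011,1-1-
  12 | -10-,1--0,11--
  13 | -10-,11--
  15 | 1-1-,11--
Essential prime implicants: -10-, 1--0
Petrick residual → -011, 1-1-
Minimum SOP uses 4 PIs: b'cd + bc' + ad' + ac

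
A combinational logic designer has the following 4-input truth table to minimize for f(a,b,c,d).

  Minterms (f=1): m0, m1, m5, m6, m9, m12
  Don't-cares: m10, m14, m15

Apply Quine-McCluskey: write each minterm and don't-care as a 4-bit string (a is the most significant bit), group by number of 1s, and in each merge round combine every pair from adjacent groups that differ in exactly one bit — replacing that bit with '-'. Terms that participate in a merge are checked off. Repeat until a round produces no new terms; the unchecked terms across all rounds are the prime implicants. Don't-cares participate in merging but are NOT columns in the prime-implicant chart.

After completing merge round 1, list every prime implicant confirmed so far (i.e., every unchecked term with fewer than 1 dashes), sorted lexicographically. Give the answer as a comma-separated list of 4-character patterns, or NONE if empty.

NONE

[col 0] 0000*, 0001*, 0101*, 0110*, 1001*, 1010*, 1100*, 1110*, 1111*
[col 1] -001, -110, 0-01, 000-, 1-10, 11-0, 111-
Prime implicants: -001, -110, 0-01, 000-, 1-10, 11-0, 111-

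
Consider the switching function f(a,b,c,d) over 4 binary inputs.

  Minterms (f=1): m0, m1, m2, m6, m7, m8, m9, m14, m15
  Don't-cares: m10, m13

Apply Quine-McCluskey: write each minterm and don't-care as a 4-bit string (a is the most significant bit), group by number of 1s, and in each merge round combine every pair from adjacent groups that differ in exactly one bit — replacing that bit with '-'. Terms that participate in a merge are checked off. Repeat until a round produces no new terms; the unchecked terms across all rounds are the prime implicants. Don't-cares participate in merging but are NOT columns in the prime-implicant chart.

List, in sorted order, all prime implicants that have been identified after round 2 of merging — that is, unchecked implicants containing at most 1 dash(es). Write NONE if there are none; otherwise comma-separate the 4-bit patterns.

1-01, 11-1

[col 0] 0000*, 0001*, 0010*, 0110*, 0111*, 1000*, 1001*, 1010*, 1101*, 1110*, 1111*
[col 1] -000*, -001*, -010*, -110*, -111*, 0-10*, 00-0*, 000-*, 011-*, 1-01, 1-10*, 10-0*, 100-*, 11-1, 111-*
[col 2] --10, -0-0, -00-, -11-
Prime implicants: --10, -0-0, -00-, -11-, 1-01, 11-1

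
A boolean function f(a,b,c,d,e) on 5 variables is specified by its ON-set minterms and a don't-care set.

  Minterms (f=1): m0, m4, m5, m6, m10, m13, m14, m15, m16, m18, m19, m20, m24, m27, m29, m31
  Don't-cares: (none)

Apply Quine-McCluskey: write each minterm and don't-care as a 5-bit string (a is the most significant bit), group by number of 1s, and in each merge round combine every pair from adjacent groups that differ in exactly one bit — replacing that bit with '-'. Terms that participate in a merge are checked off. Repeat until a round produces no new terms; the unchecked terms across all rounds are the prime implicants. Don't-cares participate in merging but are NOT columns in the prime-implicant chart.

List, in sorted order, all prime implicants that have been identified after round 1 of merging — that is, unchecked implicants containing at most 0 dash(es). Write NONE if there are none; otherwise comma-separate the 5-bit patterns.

[col 0] 00000*, 00100*, 00101*, 00110*, 01010*, 01101*, 01110*, 01111*, 10000*, 10010*, 10011*, 10100*, 11000*, 11011*, 11101*, 11111*
[col 1] -0000*, -0100*, -1101*, -1111*, 0-101, 0-110, 00-00*, 001-0, 0010-, 01-10, 011-1*, 0111-, 1-000, 1-011, 10-00*, 100-0, 1001-, 11-11, 111-1*
[col 2] -0-00, -11-1
Prime implicants: -0-00, -11-1, 0-101, 0-110, 001-0, 0010-, 01-10, 0111-, 1-000, 1-011, 100-0, 1001-, 11-11

NONE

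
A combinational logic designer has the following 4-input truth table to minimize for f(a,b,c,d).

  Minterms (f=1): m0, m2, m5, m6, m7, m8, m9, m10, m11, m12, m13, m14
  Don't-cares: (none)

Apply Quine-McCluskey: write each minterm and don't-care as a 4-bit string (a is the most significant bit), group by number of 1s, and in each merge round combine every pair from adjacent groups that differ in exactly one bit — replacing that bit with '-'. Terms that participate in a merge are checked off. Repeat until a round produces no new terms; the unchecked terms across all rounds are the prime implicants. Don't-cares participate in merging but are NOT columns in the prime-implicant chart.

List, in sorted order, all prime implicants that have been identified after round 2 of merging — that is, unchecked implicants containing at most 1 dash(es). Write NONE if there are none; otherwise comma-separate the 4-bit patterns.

size-2^0 implicants → 0000(✓)  0010(✓)  0101(✓)  0110(✓)  0111(✓)  1000(✓)  1001(✓)  1010(✓)  1011(✓)  1100(✓)  1101(✓)  1110(✓)
size-2^1 implicants → -000(✓)  -010(✓)  -101  -110(✓)  0-10(✓)  00-0(✓)  01-1  011-  1-00(✓)  1-01(✓)  1-10(✓)  10-0(✓)  10-1(✓)  100-(✓)  101-(✓)  11-0(✓)  110-(✓)
size-2^2 implicants → --10  -0-0  1--0  1-0-  10--
Unchecked terms (primes): --10, -0-0, -101, 01-1, 011-, 1--0, 1-0-, 10--

-101, 01-1, 011-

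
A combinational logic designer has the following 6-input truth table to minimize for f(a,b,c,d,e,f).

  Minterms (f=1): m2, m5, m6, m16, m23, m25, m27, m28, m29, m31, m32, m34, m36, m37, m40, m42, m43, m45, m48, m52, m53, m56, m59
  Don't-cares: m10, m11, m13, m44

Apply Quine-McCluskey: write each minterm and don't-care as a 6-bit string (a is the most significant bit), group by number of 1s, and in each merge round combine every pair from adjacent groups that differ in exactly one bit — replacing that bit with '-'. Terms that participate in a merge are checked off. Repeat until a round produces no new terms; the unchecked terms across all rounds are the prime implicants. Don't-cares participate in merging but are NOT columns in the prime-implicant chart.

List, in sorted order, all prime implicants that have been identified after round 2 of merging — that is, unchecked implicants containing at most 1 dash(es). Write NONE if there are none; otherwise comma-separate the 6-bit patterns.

-10000, 0-1101, 000-10, 01-111, 01110-

[col 0] 000010*, 000101*, 000110*, 001010*, 001011*, 001101*, 010000*, 010111*, 011001*, 011011*, 011100*, 011101*, 011111*, 100000*, 100010*, 100100*, 100101*, 101000*, 101010*, 101011*, 101100*, 101101*, 110000*, 110100*, 110101*, 111000*, 111011*
[col 1] -00010*, -00101*, -01010*, -01011*, -01101*, -10000, -11011*, 0-1011*, 0-1101, 00-010*, 00-101*, 000-10, 00101-*, 01-111, 011-01*, 011-11*, 0110-1*, 0111-1*, 01110-, 1-0000*, 1-0100*, 1-0101*, 1-1000*, 1-1011*, 10-000*, 10-010*, 10-100*, 10-101*, 100-00*, 1000-0*, 10010-*, 101-00*, 1010-0*, 10101-*, 10110-*, 11-000*, 110-00*, 11010-*
[col 2] --1011, -0-010, -0-101, -0101-, 011--1, 1--000, 1-0-00, 1-010-, 10--00, 10-0-0, 10-10-
Prime implicants: --1011, -0-010, -0-101, -0101-, -10000, 0-1101, 000-10, 01-111, 011--1, 01110-, 1--000, 1-0-00, 1-010-, 10--00, 10-0-0, 10-10-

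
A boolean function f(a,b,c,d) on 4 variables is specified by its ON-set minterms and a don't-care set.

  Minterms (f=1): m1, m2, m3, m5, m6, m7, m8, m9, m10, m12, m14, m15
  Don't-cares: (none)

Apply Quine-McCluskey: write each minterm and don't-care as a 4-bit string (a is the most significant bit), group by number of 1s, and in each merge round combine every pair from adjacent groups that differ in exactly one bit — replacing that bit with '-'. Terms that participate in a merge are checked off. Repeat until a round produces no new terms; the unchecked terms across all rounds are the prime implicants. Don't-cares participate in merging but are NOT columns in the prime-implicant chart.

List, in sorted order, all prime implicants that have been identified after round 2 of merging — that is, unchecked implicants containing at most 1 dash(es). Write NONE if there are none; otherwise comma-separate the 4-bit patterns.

-001, 100-

size-2^0 implicants → 0001(✓)  0010(✓)  0011(✓)  0101(✓)  0110(✓)  0111(✓)  1000(✓)  1001(✓)  1010(✓)  1100(✓)  1110(✓)  1111(✓)
size-2^1 implicants → -001  -010(✓)  -110(✓)  -111(✓)  0-01(✓)  0-10(✓)  0-11(✓)  00-1(✓)  001-(✓)  01-1(✓)  011-(✓)  1-00(✓)  1-10(✓)  10-0(✓)  100-  11-0(✓)  111-(✓)
size-2^2 implicants → --10  -11-  0--1  0-1-  1--0
Unchecked terms (primes): --10, -001, -11-, 0--1, 0-1-, 1--0, 100-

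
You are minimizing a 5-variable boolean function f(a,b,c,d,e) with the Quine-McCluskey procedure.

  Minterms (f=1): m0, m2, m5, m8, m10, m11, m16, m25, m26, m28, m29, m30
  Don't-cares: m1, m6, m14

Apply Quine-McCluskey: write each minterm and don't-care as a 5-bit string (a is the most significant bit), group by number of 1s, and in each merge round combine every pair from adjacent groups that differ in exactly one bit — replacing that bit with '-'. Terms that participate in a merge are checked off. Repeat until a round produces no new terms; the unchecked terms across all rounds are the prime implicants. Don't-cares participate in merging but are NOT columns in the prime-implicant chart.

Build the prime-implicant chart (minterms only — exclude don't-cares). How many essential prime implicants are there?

6

[col 0] 00000*, 00001*, 00010*, 00101*, 00110*, 01000*, 01010*, 01011*, 01110*, 10000*, 11001*, 11010*, 11100*, 11101*, 11110*
[col 1] -0000, -1010*, -1110*, 0-000*, 0-010*, 0-110*, 00-01, 00-10*, 000-0*, 0000-, 01-10*, 010-0*, 0101-, 11-01, 11-10*, 111-0, 1110-
[col 2] -1-10, 0--10, 0-0-0
Prime implicants: -0000, -1-10, 0--10, 0-0-0, 00-01, 0000-, 0101-, 11-01, 111-0, 1110-
PI chart (minterm → PIs covering it):
  0 | -0000,0-0-0,0000-
  2 | 0--10,0-0-0
  5 | 00-01  (sole → essential)
  8 | 0-0-0  (sole → essential)
  10 | -1-10,0--10,0-0-0,0101-
  11 | 0101-  (sole → essential)
  16 | -0000  (sole → essential)
  25 | 11-01  (sole → essential)
  26 | -1-10  (sole → essential)
  28 | 111-0,1110-
  29 | 11-01,1110-
  30 | -1-10,111-0
Essential prime implicants: -0000, -1-10, 0-0-0, 00-01, 0101-, 11-01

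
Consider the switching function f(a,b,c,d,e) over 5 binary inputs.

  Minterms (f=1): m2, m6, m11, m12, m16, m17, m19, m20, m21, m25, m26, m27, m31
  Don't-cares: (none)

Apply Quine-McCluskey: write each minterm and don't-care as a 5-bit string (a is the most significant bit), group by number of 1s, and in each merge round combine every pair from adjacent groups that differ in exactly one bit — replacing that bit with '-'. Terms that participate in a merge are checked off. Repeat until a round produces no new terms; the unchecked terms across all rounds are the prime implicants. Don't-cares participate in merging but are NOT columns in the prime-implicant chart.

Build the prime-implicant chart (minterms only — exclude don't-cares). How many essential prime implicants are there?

size-2^0 implicants → 00010(✓)  00110(✓)  01011(✓)  01100  10000(✓)  10001(✓)  10011(✓)  10100(✓)  10101(✓)  11001(✓)  11010(✓)  11011(✓)  11111(✓)
size-2^1 implicants → -1011  00-10  1-001(✓)  1-011(✓)  10-00(✓)  10-01(✓)  100-1(✓)  1000-(✓)  1010-(✓)  11-11  110-1(✓)  1101-
size-2^2 implicants → 1-0-1  10-0-
Unchecked terms (primes): -1011, 00-10, 01100, 1-0-1, 10-0-, 11-11, 1101-
Minterm coverage:
  m2 ⊆ 00-10 [E]
  m6 ⊆ 00-10 [E]
  m11 ⊆ -1011 [E]
  m12 ⊆ 01100 [E]
  m16 ⊆ 10-0- [E]
  m17 ⊆ 1-0-1,10-0-
  m19 ⊆ 1-0-1 [E]
  m20 ⊆ 10-0- [E]
  m21 ⊆ 10-0- [E]
  m25 ⊆ 1-0-1 [E]
  m26 ⊆ 1101- [E]
  m27 ⊆ -1011,1-0-1,11-11,1101-
  m31 ⊆ 11-11 [E]
E = {-1011, 00-10, 01100, 1-0-1, 10-0-, 11-11, 1101-}

7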